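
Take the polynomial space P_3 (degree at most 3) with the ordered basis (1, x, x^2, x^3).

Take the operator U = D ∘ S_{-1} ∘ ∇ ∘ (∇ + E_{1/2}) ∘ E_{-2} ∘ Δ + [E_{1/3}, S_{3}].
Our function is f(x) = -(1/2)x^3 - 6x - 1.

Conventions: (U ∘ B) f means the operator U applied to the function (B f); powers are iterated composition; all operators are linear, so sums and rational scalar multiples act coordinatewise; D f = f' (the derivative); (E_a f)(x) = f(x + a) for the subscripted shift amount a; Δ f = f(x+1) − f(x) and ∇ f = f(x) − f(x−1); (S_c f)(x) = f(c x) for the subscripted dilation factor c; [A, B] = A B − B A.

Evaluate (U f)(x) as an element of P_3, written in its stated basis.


the image equals g(x) = -9x^2 - 4x - 40/27

Δ f = -(3/2)x^2 - (3/2)x - 13/2
E_{-2} Δ f = -(3/2)x^2 + (9/2)x - 19/2
∇ (E_{-2} ∘ Δ) f = -3x + 6
E_{1/2} (E_{-2} ∘ Δ) f = -(3/2)x^2 + 3x - 61/8
(∇ + E_{1/2}) (E_{-2} ∘ Δ) f = -(3/2)x^2 - 13/8
∇ (∇ + E_{1/2}) (E_{-2} ∘ Δ) f = -3x + 3/2
S_{-1} ∇ (∇ + E_{1/2}) (E_{-2} ∘ Δ) f = 3x + 3/2
D S_{-1} ∇ (∇ + E_{1/2}) (E_{-2} ∘ Δ) f = 3
S_{3} f = -(27/2)x^3 - 18x - 1
E_{1/3} S_{3} f = -(27/2)x^3 - (27/2)x^2 - (45/2)x - 15/2
E_{1/3} f = -(1/2)x^3 - (1/2)x^2 - (37/6)x - 163/54
S_{3} E_{1/3} f = -(27/2)x^3 - (9/2)x^2 - (37/2)x - 163/54
[E_{1/3}, S_{3}] f = -9x^2 - 4x - 121/27
(D ∘ S_{-1} ∘ ∇ ∘ (∇ + E_{1/2}) ∘ E_{-2} ∘ Δ + [E_{1/3}, S_{3}]) f = -9x^2 - 4x - 40/27


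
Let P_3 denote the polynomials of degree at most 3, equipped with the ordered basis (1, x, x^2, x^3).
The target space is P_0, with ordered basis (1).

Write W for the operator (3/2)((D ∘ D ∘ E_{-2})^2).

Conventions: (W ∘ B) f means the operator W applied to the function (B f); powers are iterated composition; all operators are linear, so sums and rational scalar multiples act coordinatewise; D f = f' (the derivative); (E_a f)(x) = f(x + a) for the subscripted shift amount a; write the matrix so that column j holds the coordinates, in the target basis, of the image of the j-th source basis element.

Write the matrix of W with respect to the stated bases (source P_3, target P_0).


the matrix is [[0, 0, 0, 0]] (rows listed top to bottom)

image of 1: 0
image of x: 0
image of x^2: 0
image of x^3: 0
each image's coordinates form column j of the matrix


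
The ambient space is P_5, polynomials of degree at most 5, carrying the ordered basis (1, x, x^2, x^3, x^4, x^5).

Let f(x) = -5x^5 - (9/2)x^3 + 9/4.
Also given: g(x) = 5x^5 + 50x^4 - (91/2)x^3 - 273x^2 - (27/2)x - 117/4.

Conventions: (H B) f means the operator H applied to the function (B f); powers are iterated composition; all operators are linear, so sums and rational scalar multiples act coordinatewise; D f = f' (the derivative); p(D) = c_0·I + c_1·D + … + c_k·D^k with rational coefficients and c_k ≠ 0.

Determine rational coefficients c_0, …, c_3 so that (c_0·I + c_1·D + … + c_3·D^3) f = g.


D^0 f = -5x^5 - (9/2)x^3 + 9/4
D^1 f = -25x^4 - (27/2)x^2
D^2 f = -100x^3 - 27x
D^3 f = -300x^2 - 27
matching coefficients of g against c_0 f + c_1 Df + … from the top degree down determines the c_i
solution: c_0 = -1, c_1 = -2, c_2 = 1/2, c_3 = 1

c_0 = -1, c_1 = -2, c_2 = 1/2, c_3 = 1


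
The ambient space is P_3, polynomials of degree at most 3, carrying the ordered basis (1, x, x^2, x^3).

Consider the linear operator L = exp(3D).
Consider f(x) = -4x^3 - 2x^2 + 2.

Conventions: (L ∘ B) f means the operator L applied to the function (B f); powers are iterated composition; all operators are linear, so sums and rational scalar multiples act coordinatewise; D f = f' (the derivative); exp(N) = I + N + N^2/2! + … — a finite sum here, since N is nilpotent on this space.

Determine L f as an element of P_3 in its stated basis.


the result is g(x) = -4x^3 - 38x^2 - 120x - 124

order-1 term: -36x^2 - 12x
order-2 term: -108x - 18
order-3 term: -108
the series for exp(3D) f terminates at order 3
exp(3D) f = -4x^3 - 38x^2 - 120x - 124


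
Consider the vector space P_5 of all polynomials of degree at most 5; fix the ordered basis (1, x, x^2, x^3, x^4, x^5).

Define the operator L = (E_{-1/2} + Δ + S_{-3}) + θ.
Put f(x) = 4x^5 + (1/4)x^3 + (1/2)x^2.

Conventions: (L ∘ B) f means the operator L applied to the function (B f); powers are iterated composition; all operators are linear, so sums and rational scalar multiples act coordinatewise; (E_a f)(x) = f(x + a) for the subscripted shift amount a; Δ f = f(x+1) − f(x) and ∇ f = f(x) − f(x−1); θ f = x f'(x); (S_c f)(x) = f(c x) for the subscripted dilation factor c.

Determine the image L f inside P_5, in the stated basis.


the result is g(x) = -948x^5 + 10x^4 + (177/4)x^3 + (331/8)x^2 + (363/16)x + 151/32

E_{-1/2} f = 4x^5 - 10x^4 + (41/4)x^3 - (39/8)x^2 + (15/16)x - 1/32
Δ f = 20x^4 + 40x^3 + (163/4)x^2 + (87/4)x + 19/4
S_{-3} f = -972x^5 - (27/4)x^3 + (9/2)x^2
(E_{-1/2} + Δ + S_{-3}) f = -968x^5 + 10x^4 + (87/2)x^3 + (323/8)x^2 + (363/16)x + 151/32
θ f = 20x^5 + (3/4)x^3 + x^2
((E_{-1/2} + Δ + S_{-3}) + θ) f = -948x^5 + 10x^4 + (177/4)x^3 + (331/8)x^2 + (363/16)x + 151/32


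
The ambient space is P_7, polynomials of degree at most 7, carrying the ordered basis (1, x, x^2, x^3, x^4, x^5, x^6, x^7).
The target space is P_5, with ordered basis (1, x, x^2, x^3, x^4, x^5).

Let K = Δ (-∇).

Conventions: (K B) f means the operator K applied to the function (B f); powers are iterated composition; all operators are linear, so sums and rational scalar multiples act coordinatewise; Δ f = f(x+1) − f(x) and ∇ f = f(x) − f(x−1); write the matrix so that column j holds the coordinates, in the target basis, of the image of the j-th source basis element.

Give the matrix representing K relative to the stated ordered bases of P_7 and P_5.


image of 1: 0
image of x: 0
image of x^2: -2
image of x^3: -6x
image of x^4: -12x^2 - 2
image of x^5: -20x^3 - 10x
image of x^6: -30x^4 - 30x^2 - 2
image of x^7: -42x^5 - 70x^3 - 14x
each image's coordinates form column j of the matrix

the matrix is [[0, 0, -2, 0, -2, 0, -2, 0]; [0, 0, 0, -6, 0, -10, 0, -14]; [0, 0, 0, 0, -12, 0, -30, 0]; [0, 0, 0, 0, 0, -20, 0, -70]; [0, 0, 0, 0, 0, 0, -30, 0]; [0, 0, 0, 0, 0, 0, 0, -42]] (rows listed top to bottom)


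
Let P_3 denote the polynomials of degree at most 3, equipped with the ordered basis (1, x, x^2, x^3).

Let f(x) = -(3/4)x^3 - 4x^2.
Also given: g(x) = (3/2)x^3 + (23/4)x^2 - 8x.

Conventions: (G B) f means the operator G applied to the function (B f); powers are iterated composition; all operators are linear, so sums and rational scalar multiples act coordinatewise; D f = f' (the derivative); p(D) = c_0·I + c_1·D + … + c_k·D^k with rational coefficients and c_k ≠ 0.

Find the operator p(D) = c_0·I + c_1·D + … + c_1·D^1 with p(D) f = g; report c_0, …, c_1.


D^0 f = -(3/4)x^3 - 4x^2
D^1 f = -(9/4)x^2 - 8x
matching coefficients of g against c_0 f + c_1 Df + … from the top degree down determines the c_i
solution: c_0 = -2, c_1 = 1

c_0 = -2, c_1 = 1


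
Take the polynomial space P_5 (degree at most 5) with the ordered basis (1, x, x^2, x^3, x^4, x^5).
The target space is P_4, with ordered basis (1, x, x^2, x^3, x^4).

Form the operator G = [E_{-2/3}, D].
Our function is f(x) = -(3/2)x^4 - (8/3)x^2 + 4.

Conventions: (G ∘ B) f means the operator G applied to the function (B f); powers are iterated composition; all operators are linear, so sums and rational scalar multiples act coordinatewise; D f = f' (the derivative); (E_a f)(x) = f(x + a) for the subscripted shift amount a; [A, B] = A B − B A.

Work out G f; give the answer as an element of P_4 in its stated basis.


g(x) = 0

D f = -6x^3 - (16/3)x
E_{-2/3} D f = -6x^3 + 12x^2 - (40/3)x + 16/3
E_{-2/3} f = -(3/2)x^4 + 4x^3 - (20/3)x^2 + (16/3)x + 68/27
D E_{-2/3} f = -6x^3 + 12x^2 - (40/3)x + 16/3
[E_{-2/3}, D] f = 0


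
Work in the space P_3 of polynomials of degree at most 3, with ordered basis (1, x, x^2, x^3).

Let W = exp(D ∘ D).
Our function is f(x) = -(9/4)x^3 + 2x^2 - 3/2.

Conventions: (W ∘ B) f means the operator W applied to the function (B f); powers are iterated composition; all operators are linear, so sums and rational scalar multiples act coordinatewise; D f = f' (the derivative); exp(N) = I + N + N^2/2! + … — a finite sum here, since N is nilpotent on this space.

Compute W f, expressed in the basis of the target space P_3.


the image equals g(x) = -(9/4)x^3 + 2x^2 - (27/2)x + 5/2

order-1 term: -(27/2)x + 4
the series for exp(D ∘ D) f terminates at order 1
exp(D ∘ D) f = -(9/4)x^3 + 2x^2 - (27/2)x + 5/2


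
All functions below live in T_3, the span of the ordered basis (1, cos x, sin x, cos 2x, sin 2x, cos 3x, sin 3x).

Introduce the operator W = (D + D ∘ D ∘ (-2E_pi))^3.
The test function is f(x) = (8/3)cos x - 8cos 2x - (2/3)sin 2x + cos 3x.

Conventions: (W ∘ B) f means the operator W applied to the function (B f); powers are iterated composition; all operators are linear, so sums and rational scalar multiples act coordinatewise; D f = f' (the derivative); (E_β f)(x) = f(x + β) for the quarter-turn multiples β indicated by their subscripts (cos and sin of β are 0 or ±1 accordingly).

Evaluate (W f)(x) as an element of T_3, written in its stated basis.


D f = -(8/3)sin x - (4/3)cos 2x + 16sin 2x - 3sin 3x
E_pi f = -(8/3)cos x - 8cos 2x - (2/3)sin 2x - cos 3x
(-2E_pi) f = (16/3)cos x + 16cos 2x + (4/3)sin 2x + 2cos 3x
D (-2E_pi) f = -(16/3)sin x + (8/3)cos 2x - 32sin 2x - 6sin 3x
D D (-2E_pi) f = -(16/3)cos x - 64cos 2x - (16/3)sin 2x - 18cos 3x
(D + D ∘ D ∘ (-2E_pi)) f = -(16/3)cos x - (8/3)sin x - (196/3)cos 2x + (32/3)sin 2x - 18cos 3x - 3sin 3x
D (D + D ∘ D ∘ (-2E_pi)) f = -(8/3)cos x + (16/3)sin x + (64/3)cos 2x + (392/3)sin 2x - 9cos 3x + 54sin 3x
E_pi (D + D ∘ D ∘ (-2E_pi)) f = (16/3)cos x + (8/3)sin x - (196/3)cos 2x + (32/3)sin 2x + 18cos 3x + 3sin 3x
(-2E_pi) (D + D ∘ D ∘ (-2E_pi)) f = -(32/3)cos x - (16/3)sin x + (392/3)cos 2x - (64/3)sin 2x - 36cos 3x - 6sin 3x
D (-2E_pi) (D + D ∘ D ∘ (-2E_pi)) f = -(16/3)cos x + (32/3)sin x - (128/3)cos 2x - (784/3)sin 2x - 18cos 3x + 108sin 3x
D D (-2E_pi) (D + D ∘ D ∘ (-2E_pi)) f = (32/3)cos x + (16/3)sin x - (1568/3)cos 2x + (256/3)sin 2x + 324cos 3x + 54sin 3x
(D + D ∘ D ∘ (-2E_pi)) (D + D ∘ D ∘ (-2E_pi)) f = 8cos x + (32/3)sin x - (1504/3)cos 2x + 216sin 2x + 315cos 3x + 108sin 3x
D (D + D ∘ D ∘ (-2E_pi)) (D + D ∘ D ∘ (-2E_pi)) f = (32/3)cos x - 8sin x + 432cos 2x + (3008/3)sin 2x + 324cos 3x - 945sin 3x
E_pi (D + D ∘ D ∘ (-2E_pi)) (D + D ∘ D ∘ (-2E_pi)) f = -8cos x - (32/3)sin x - (1504/3)cos 2x + 216sin 2x - 315cos 3x - 108sin 3x
(-2E_pi) (D + D ∘ D ∘ (-2E_pi)) (D + D ∘ D ∘ (-2E_pi)) f = 16cos x + (64/3)sin x + (3008/3)cos 2x - 432sin 2x + 630cos 3x + 216sin 3x
D (-2E_pi) (D + D ∘ D ∘ (-2E_pi)) (D + D ∘ D ∘ (-2E_pi)) f = (64/3)cos x - 16sin x - 864cos 2x - (6016/3)sin 2x + 648cos 3x - 1890sin 3x
D D (-2E_pi) (D + D ∘ D ∘ (-2E_pi)) (D + D ∘ D ∘ (-2E_pi)) f = -16cos x - (64/3)sin x - (12032/3)cos 2x + 1728sin 2x - 5670cos 3x - 1944sin 3x
(D + D ∘ D ∘ (-2E_pi)) (D + D ∘ D ∘ (-2E_pi)) (D + D ∘ D ∘ (-2E_pi)) f = -(16/3)cos x - (88/3)sin x - (10736/3)cos 2x + (8192/3)sin 2x - 5346cos 3x - 2889sin 3x

g(x) = -(16/3)cos x - (88/3)sin x - (10736/3)cos 2x + (8192/3)sin 2x - 5346cos 3x - 2889sin 3x


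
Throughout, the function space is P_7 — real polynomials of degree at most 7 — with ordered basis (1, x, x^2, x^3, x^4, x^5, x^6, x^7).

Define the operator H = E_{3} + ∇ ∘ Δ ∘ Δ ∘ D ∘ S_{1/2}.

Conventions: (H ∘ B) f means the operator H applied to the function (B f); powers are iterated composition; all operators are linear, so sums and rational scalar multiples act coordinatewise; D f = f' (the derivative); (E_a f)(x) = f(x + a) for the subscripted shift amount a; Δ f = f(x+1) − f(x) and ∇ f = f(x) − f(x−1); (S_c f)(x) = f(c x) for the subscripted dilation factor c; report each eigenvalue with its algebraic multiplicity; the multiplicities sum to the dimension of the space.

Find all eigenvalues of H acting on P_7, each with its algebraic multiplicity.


λ = 1 (multiplicity 8)

image of 1: 1
image of x: x + 3
image of x^2: x^2 + 6x + 9
image of x^3: x^3 + 9x^2 + 27x + 27
image of x^4: x^4 + 12x^3 + 54x^2 + 108x + 165/2
image of x^5: x^5 + 15x^4 + 90x^3 + 270x^2 + (1635/4)x + 1959/8
image of x^6: x^6 + 18x^5 + 135x^4 + 540x^3 + (9765/8)x^2 + (11709/8)x + 11709/16
image of x^7: x^7 + 21x^6 + 189x^5 + 945x^4 + (45465/16)x^3 + (163611/32)x^2 + (163611/32)x + 70089/32
the matrix is upper triangular; its diagonal is (1, 1, 1, 1, 1, 1, 1, 1)
for a triangular matrix the eigenvalues are the diagonal entries, with algebraic multiplicity their repetition count


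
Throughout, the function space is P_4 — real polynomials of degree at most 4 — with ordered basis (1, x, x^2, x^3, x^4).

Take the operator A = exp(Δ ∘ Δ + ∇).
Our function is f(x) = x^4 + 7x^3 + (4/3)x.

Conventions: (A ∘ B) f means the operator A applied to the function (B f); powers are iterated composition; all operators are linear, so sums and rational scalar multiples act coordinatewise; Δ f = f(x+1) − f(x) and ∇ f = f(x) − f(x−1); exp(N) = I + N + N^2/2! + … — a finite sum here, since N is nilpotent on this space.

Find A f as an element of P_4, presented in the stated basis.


order-1 term: 4x^3 + 27x^2 + 49x + 190/3
order-2 term: 6x^2 + 33x + 52
order-3 term: 4x + 13
order-4 term: 1
the series for exp(Δ ∘ Δ + ∇) f terminates at order 4
exp(Δ ∘ Δ + ∇) f = x^4 + 11x^3 + 33x^2 + (262/3)x + 388/3

the image equals g(x) = x^4 + 11x^3 + 33x^2 + (262/3)x + 388/3


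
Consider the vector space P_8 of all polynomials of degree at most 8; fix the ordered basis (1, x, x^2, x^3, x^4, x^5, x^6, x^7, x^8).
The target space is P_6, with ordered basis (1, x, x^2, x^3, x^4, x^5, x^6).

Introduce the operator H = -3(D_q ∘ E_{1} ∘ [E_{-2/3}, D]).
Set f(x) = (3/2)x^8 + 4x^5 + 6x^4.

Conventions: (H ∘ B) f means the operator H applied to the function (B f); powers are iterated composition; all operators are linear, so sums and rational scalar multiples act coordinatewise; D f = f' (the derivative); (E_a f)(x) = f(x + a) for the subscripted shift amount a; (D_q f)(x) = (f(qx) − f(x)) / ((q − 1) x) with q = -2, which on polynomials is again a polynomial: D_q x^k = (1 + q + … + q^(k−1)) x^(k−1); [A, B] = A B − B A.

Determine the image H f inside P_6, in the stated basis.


D f = 12x^7 + 20x^4 + 24x^3
E_{-2/3} D f = 12x^7 - 56x^6 + 112x^5 - (940/9)x^4 + (1448/27)x^3 - (752/27)x^2 + (3808/243)x - 2816/729
E_{-2/3} f = (3/2)x^8 - 8x^7 + (56/3)x^6 - (188/9)x^5 + (362/27)x^4 - (752/81)x^3 + (1904/243)x^2 - (2816/729)x + 1568/2187
D E_{-2/3} f = 12x^7 - 56x^6 + 112x^5 - (940/9)x^4 + (1448/27)x^3 - (752/27)x^2 + (3808/243)x - 2816/729
[E_{-2/3}, D] f = 0
E_{1} [E_{-2/3}, D] f = 0
D_q E_{1} [E_{-2/3}, D] f = 0
(-3(D_q ∘ E_{1} ∘ [E_{-2/3}, D])) f = 0

the result is g(x) = 0


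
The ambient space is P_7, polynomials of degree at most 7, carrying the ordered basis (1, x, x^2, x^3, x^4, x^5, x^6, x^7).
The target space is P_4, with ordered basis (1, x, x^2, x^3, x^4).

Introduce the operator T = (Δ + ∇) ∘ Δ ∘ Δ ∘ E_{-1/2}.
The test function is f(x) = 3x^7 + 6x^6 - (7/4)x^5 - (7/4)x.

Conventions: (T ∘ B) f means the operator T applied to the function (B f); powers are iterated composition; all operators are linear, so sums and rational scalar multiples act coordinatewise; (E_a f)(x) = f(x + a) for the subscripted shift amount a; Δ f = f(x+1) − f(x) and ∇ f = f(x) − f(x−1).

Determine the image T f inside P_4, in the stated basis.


E_{-1/2} f = 3x^7 - (9/2)x^6 - 4x^5 + (55/4)x^4 - (205/16)x^3 + (187/32)x^2 - (99/32)x + 1
Δ E_{-1/2} f = 21x^6 + 36x^5 + (35/2)x^4 + 30x^3 - (7/16)x^2 + (9/4)x - 29/16
Δ Δ E_{-1/2} f = 126x^5 + 495x^4 + 850x^3 + 870x^2 + (3721/8)x + 1701/16
Δ (Δ ∘ Δ ∘ E_{-1/2}) f = 630x^4 + 3240x^3 + 6780x^2 + 6900x + 22449/8
∇ (Δ ∘ Δ ∘ E_{-1/2}) f = 630x^4 + 720x^3 + 840x^2 + 540x + 609/8
(Δ + ∇) (Δ ∘ Δ ∘ E_{-1/2}) f = 1260x^4 + 3960x^3 + 7620x^2 + 7440x + 11529/4

the result is g(x) = 1260x^4 + 3960x^3 + 7620x^2 + 7440x + 11529/4


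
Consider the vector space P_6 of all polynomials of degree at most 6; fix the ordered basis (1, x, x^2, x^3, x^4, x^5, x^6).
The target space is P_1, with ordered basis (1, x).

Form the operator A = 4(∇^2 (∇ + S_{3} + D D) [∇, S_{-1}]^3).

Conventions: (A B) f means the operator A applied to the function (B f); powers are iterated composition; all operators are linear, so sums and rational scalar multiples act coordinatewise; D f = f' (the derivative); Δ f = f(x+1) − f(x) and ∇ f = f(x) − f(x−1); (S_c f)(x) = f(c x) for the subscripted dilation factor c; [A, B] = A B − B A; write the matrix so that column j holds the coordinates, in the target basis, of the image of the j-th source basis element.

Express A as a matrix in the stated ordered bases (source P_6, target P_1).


image of 1: 0
image of x: 0
image of x^2: 0
image of x^3: 0
image of x^4: 0
image of x^5: 34560
image of x^6: -622080x + 599040
each image's coordinates form column j of the matrix

the matrix is [[0, 0, 0, 0, 0, 34560, 599040]; [0, 0, 0, 0, 0, 0, -622080]] (rows listed top to bottom)


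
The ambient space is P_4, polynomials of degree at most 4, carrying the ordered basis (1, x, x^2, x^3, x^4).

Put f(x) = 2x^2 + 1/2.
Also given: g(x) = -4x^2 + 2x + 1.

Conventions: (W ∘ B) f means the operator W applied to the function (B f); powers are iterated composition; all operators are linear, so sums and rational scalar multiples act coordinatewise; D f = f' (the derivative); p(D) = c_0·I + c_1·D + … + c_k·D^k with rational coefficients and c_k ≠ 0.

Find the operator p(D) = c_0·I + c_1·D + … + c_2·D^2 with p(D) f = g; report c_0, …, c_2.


p(D) = -2·I + (1/2)·D + (1/2)·D^2, i.e. c_0 = -2, c_1 = 1/2, c_2 = 1/2

D^0 f = 2x^2 + 1/2
D^1 f = 4x
D^2 f = 4
matching coefficients of g against c_0 f + c_1 Df + … from the top degree down determines the c_i
solution: c_0 = -2, c_1 = 1/2, c_2 = 1/2


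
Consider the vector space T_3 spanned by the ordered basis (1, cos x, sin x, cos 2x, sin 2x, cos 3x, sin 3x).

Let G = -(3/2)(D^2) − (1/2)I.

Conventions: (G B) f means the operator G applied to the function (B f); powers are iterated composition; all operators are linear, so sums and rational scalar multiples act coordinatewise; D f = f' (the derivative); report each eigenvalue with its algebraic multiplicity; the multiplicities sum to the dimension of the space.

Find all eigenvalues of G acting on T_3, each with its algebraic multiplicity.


image of 1: -1/2
image of cos x: cos x
image of sin x: sin x
image of cos 2x: (11/2)cos 2x
image of sin 2x: (11/2)sin 2x
image of cos 3x: 13cos 3x
image of sin 3x: 13sin 3x
the matrix is diagonal; its diagonal is (-1/2, 1, 1, 11/2, 11/2, 13, 13)
for a triangular matrix the eigenvalues are the diagonal entries, with algebraic multiplicity their repetition count

λ = -1/2 (multiplicity 1), λ = 1 (multiplicity 2), λ = 11/2 (multiplicity 2), λ = 13 (multiplicity 2)


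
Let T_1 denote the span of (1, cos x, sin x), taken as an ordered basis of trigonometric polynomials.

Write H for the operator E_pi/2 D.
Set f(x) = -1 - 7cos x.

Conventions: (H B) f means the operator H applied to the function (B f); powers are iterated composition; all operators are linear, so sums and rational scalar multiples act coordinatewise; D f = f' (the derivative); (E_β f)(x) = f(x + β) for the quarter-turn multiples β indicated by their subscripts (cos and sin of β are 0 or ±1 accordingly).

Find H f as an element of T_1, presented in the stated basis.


the result is g(x) = 7cos x

D f = 7sin x
E_pi/2 D f = 7cos x


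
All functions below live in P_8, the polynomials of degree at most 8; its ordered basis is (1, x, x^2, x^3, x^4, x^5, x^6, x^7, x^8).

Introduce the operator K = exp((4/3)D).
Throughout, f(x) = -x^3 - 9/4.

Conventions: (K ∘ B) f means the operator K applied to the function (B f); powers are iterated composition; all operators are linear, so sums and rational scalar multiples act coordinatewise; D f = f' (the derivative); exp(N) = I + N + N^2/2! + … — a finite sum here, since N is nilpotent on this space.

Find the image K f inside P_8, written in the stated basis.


order-1 term: -4x^2
order-2 term: -(16/3)x
order-3 term: -64/27
the series for exp((4/3)D) f terminates at order 3
exp((4/3)D) f = -x^3 - 4x^2 - (16/3)x - 499/108

the result is g(x) = -x^3 - 4x^2 - (16/3)x - 499/108


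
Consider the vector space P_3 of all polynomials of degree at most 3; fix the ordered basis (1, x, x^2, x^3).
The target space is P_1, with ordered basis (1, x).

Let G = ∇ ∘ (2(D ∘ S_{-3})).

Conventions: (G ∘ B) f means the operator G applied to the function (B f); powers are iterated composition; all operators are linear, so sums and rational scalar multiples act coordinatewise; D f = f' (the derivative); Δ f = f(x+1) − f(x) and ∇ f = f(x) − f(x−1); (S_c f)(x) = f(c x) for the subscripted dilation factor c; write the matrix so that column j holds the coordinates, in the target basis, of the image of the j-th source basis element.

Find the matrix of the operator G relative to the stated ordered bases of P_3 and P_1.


image of 1: 0
image of x: 0
image of x^2: 36
image of x^3: -324x + 162
each image's coordinates form column j of the matrix

the matrix is [[0, 0, 36, 162]; [0, 0, 0, -324]] (rows listed top to bottom)


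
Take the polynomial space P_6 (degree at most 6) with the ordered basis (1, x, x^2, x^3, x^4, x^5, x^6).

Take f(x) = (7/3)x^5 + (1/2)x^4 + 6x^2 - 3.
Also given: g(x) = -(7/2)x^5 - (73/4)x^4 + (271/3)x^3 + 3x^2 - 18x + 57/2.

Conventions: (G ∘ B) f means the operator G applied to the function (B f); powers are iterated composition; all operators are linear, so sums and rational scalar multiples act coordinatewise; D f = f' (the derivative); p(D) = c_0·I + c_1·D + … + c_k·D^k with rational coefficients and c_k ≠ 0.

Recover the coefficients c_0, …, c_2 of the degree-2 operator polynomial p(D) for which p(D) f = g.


p(D) = -(3/2)·I − (3/2)·D + 2·D^2, i.e. c_0 = -3/2, c_1 = -3/2, c_2 = 2

D^0 f = (7/3)x^5 + (1/2)x^4 + 6x^2 - 3
D^1 f = (35/3)x^4 + 2x^3 + 12x
D^2 f = (140/3)x^3 + 6x^2 + 12
matching coefficients of g against c_0 f + c_1 Df + … from the top degree down determines the c_i
solution: c_0 = -3/2, c_1 = -3/2, c_2 = 2


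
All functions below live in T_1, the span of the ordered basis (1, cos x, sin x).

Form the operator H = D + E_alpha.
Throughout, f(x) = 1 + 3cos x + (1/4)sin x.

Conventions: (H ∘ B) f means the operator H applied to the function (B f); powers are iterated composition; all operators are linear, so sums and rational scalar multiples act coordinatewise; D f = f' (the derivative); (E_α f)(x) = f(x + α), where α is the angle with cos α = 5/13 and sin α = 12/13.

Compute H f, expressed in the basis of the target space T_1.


the result is g(x) = 1 + (85/52)cos x - (295/52)sin x

D f = (1/4)cos x - 3sin x
E_alpha f = 1 + (18/13)cos x - (139/52)sin x
(D + E_alpha) f = 1 + (85/52)cos x - (295/52)sin x


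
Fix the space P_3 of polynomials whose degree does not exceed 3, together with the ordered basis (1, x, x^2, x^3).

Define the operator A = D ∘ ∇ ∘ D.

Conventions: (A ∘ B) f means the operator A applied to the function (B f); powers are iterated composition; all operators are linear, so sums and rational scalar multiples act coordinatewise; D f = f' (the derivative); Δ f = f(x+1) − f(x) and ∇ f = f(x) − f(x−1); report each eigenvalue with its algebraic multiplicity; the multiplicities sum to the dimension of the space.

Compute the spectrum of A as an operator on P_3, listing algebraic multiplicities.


λ = 0 (multiplicity 4)

image of 1: 0
image of x: 0
image of x^2: 0
image of x^3: 6
the matrix is upper triangular; its diagonal is (0, 0, 0, 0)
for a triangular matrix the eigenvalues are the diagonal entries, with algebraic multiplicity their repetition count


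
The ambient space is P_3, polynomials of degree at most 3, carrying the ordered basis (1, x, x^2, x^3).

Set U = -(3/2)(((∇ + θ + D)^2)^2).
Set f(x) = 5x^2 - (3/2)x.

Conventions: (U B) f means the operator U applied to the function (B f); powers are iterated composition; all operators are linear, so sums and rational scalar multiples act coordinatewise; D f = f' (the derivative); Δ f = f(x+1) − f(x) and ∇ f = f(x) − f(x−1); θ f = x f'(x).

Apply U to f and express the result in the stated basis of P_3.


the result is g(x) = -120x^2 - (1791/4)x - 711/2

∇ f = 10x - 13/2
θ f = 10x^2 - (3/2)x
D f = 10x - 3/2
(∇ + θ + D) f = 10x^2 + (37/2)x - 8
∇ (∇ + θ + D) f = 20x + 17/2
θ (∇ + θ + D) f = 20x^2 + (37/2)x
D (∇ + θ + D) f = 20x + 37/2
(∇ + θ + D) (∇ + θ + D) f = 20x^2 + (117/2)x + 27
∇ (∇ + θ + D)^2 f = 40x + 77/2
θ (∇ + θ + D)^2 f = 40x^2 + (117/2)x
D (∇ + θ + D)^2 f = 40x + 117/2
(∇ + θ + D) (∇ + θ + D)^2 f = 40x^2 + (277/2)x + 97
∇ (∇ + θ + D) (∇ + θ + D)^2 f = 80x + 197/2
θ (∇ + θ + D) (∇ + θ + D)^2 f = 80x^2 + (277/2)x
D (∇ + θ + D) (∇ + θ + D)^2 f = 80x + 277/2
(∇ + θ + D) (∇ + θ + D) (∇ + θ + D)^2 f = 80x^2 + (597/2)x + 237
(-(3/2)(((∇ + θ + D)^2)^2)) f = -120x^2 - (1791/4)x - 711/2


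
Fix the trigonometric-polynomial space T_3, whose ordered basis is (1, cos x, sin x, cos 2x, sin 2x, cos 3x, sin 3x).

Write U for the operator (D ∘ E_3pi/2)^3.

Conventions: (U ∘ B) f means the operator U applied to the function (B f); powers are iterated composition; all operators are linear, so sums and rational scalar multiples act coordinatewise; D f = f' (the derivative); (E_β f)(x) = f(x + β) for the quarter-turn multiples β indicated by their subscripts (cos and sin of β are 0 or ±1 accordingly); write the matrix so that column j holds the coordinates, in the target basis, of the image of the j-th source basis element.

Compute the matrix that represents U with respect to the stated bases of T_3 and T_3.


image of 1: 0
image of cos x: cos x
image of sin x: sin x
image of cos 2x: -8sin 2x
image of sin 2x: 8cos 2x
image of cos 3x: -27cos 3x
image of sin 3x: -27sin 3x
each image's coordinates form column j of the matrix

the matrix is [[0, 0, 0, 0, 0, 0, 0]; [0, 1, 0, 0, 0, 0, 0]; [0, 0, 1, 0, 0, 0, 0]; [0, 0, 0, 0, 8, 0, 0]; [0, 0, 0, -8, 0, 0, 0]; [0, 0, 0, 0, 0, -27, 0]; [0, 0, 0, 0, 0, 0, -27]] (rows listed top to bottom)


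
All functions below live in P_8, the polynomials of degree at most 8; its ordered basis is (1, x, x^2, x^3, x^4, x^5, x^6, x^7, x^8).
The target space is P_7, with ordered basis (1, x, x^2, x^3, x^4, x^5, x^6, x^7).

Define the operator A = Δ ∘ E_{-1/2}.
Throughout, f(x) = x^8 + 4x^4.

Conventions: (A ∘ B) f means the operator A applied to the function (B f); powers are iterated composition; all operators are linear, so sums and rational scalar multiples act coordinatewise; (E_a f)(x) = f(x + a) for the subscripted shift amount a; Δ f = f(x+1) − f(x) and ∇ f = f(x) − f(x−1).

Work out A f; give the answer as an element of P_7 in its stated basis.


the result is g(x) = 8x^7 + 14x^5 + (39/2)x^3 + (33/8)x

E_{-1/2} f = x^8 - 4x^7 + 7x^6 - 7x^5 + (67/8)x^4 - (39/4)x^3 + (103/16)x^2 - (33/16)x + 65/256
Δ E_{-1/2} f = 8x^7 + 14x^5 + (39/2)x^3 + (33/8)x


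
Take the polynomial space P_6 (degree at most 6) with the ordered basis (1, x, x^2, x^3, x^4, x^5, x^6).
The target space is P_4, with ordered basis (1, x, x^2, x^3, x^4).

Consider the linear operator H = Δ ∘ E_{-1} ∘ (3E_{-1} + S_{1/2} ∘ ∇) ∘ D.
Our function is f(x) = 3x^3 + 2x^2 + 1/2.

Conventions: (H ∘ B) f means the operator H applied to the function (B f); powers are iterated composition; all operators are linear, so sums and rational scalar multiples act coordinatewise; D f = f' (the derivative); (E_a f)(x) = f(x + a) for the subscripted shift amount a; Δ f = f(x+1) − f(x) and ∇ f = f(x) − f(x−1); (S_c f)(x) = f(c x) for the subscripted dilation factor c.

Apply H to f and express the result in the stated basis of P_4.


g(x) = 54x - 60

D f = 9x^2 + 4x
E_{-1} D f = 9x^2 - 14x + 5
(3E_{-1}) D f = 27x^2 - 42x + 15
∇ D f = 18x - 5
S_{1/2} ∇ D f = 9x - 5
(3E_{-1} + S_{1/2} ∘ ∇) D f = 27x^2 - 33x + 10
E_{-1} (3E_{-1} + S_{1/2} ∘ ∇) D f = 27x^2 - 87x + 70
Δ E_{-1} (3E_{-1} + S_{1/2} ∘ ∇) D f = 54x - 60


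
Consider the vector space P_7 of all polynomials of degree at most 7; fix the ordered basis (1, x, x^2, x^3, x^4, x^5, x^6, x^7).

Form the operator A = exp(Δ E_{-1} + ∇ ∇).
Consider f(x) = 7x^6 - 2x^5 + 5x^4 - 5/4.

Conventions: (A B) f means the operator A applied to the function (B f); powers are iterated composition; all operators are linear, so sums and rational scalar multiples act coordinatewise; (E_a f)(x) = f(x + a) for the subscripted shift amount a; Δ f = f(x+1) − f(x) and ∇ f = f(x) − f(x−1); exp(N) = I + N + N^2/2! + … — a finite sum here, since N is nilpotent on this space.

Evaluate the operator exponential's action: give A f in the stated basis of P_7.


the image equals g(x) = 7x^6 + 40x^5 + 205x^4 - 160x^3 + 395x^2 - 1646x + 6043/4

order-1 term: 42x^5 + 95x^4 - 700x^3 + 1495x^2 - 1448x + 550
order-2 term: 105x^4 + 400x^3 - 1815x^2 + 860x + 1782
order-3 term: 140x^3 + 610x^2 - 1510x - 530
order-4 term: 105x^2 + 410x - 400
order-5 term: 42x + 103
order-6 term: 7
the series for exp(Δ E_{-1} + ∇ ∇) f terminates at order 6
exp(Δ E_{-1} + ∇ ∇) f = 7x^6 + 40x^5 + 205x^4 - 160x^3 + 395x^2 - 1646x + 6043/4


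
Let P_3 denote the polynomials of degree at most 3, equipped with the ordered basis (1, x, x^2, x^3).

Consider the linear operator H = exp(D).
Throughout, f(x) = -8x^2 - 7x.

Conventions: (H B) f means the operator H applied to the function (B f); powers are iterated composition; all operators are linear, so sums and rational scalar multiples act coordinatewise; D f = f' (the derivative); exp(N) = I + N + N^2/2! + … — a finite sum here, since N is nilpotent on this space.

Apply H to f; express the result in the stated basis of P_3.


order-1 term: -16x - 7
order-2 term: -8
the series for exp(D) f terminates at order 2
exp(D) f = -8x^2 - 23x - 15

the image equals g(x) = -8x^2 - 23x - 15


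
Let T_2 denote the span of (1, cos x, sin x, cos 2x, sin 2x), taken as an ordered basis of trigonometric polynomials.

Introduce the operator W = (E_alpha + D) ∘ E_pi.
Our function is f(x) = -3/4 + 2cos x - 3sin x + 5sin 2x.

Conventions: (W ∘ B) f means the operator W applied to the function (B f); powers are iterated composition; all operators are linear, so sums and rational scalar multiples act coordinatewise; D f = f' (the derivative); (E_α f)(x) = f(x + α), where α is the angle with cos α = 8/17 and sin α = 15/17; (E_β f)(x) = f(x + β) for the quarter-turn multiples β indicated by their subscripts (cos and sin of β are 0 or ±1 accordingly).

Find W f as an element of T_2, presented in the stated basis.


g(x) = -3/4 + (80/17)cos x + (88/17)sin x + (4090/289)cos 2x - (805/289)sin 2x

E_pi f = -3/4 - 2cos x + 3sin x + 5sin 2x
E_alpha E_pi f = -3/4 + (29/17)cos x + (54/17)sin x + (1200/289)cos 2x - (805/289)sin 2x
D E_pi f = 3cos x + 2sin x + 10cos 2x
(E_alpha + D) E_pi f = -3/4 + (80/17)cos x + (88/17)sin x + (4090/289)cos 2x - (805/289)sin 2x


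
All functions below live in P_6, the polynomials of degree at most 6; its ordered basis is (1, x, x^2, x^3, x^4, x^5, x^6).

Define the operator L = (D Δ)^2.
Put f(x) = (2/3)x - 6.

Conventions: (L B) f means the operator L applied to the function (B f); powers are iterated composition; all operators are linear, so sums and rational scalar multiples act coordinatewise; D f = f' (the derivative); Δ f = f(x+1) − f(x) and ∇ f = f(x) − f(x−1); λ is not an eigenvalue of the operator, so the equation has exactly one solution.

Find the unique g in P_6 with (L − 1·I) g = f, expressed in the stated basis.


the image equals g(x) = -(2/3)x + 6

write g with unknown coordinates in the stated basis and equate coefficients in (L − 1·I) g = f
solving from the highest basis element down gives g = -(2/3)x + 6
check: L g = 0
so L g − 1·g = (2/3)x - 6 = f ✓


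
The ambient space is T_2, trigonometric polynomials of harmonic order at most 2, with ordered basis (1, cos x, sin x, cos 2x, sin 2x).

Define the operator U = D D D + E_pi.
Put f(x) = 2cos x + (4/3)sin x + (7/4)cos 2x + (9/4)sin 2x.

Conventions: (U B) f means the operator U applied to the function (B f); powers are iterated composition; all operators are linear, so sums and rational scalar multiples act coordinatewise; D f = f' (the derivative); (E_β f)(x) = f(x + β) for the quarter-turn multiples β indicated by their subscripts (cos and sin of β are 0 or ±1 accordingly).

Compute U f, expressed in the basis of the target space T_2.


D f = (4/3)cos x - 2sin x + (9/2)cos 2x - (7/2)sin 2x
D D f = -2cos x - (4/3)sin x - 7cos 2x - 9sin 2x
D D D f = -(4/3)cos x + 2sin x - 18cos 2x + 14sin 2x
E_pi f = -2cos x - (4/3)sin x + (7/4)cos 2x + (9/4)sin 2x
(D D D + E_pi) f = -(10/3)cos x + (2/3)sin x - (65/4)cos 2x + (65/4)sin 2x

g(x) = -(10/3)cos x + (2/3)sin x - (65/4)cos 2x + (65/4)sin 2x


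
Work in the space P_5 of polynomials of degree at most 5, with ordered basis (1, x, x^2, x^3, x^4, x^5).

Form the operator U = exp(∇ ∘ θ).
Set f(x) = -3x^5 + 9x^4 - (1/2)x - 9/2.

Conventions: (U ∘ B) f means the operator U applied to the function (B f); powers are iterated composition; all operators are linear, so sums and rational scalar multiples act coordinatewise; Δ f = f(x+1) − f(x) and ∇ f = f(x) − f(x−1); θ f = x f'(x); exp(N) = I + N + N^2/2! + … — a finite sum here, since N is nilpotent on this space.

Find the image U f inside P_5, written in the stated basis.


the result is g(x) = -3x^5 - 66x^4 - 306x^3 + 57x^2 + (1055/2)x - 451/2

order-1 term: -75x^4 + 294x^3 - 366x^2 + 219x - 103/2
order-2 term: -600x^3 + 2223x^2 - 2655x + 2133/2
order-3 term: -1800x^2 + 4764x - 2967
order-4 term: -1800x + 2091
order-5 term: -360
the series for exp(∇ ∘ θ) f terminates at order 5
exp(∇ ∘ θ) f = -3x^5 - 66x^4 - 306x^3 + 57x^2 + (1055/2)x - 451/2


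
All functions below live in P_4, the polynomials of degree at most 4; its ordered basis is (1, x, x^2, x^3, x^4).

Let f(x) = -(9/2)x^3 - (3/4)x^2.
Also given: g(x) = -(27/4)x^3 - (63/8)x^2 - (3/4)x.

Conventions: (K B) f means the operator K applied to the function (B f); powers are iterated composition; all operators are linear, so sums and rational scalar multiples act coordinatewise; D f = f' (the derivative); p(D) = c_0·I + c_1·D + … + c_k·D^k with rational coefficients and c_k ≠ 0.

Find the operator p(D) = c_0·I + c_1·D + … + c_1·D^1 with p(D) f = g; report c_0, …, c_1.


p(D) = (3/2)·I + (1/2)·D, i.e. c_0 = 3/2, c_1 = 1/2

D^0 f = -(9/2)x^3 - (3/4)x^2
D^1 f = -(27/2)x^2 - (3/2)x
matching coefficients of g against c_0 f + c_1 Df + … from the top degree down determines the c_i
solution: c_0 = 3/2, c_1 = 1/2


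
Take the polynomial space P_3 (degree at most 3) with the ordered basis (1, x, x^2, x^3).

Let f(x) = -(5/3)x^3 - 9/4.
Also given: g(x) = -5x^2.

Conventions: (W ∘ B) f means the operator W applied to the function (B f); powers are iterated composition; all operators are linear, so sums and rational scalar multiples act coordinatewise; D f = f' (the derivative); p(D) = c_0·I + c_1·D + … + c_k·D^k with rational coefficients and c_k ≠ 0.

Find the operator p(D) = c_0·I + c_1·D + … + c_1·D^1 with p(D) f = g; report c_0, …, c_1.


D^0 f = -(5/3)x^3 - 9/4
D^1 f = -5x^2
matching coefficients of g against c_0 f + c_1 Df + … from the top degree down determines the c_i
solution: c_0 = 0, c_1 = 1

p(D) = D, i.e. c_0 = 0, c_1 = 1


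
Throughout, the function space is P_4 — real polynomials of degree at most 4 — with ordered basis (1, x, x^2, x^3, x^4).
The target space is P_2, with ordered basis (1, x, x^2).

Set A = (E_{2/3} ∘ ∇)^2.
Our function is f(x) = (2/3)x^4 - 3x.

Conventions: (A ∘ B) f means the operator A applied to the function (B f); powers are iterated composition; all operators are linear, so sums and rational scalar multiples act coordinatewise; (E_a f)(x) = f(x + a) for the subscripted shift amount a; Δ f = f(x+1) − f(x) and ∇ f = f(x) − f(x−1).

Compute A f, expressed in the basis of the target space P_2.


g(x) = 8x^2 + (16/3)x + 20/9

∇ f = (8/3)x^3 - 4x^2 + (8/3)x - 11/3
E_{2/3} ∇ f = (8/3)x^3 + (4/3)x^2 + (8/9)x - 233/81
∇ (E_{2/3} ∘ ∇) f = 8x^2 - (16/3)x + 20/9
E_{2/3} ∇ (E_{2/3} ∘ ∇) f = 8x^2 + (16/3)x + 20/9


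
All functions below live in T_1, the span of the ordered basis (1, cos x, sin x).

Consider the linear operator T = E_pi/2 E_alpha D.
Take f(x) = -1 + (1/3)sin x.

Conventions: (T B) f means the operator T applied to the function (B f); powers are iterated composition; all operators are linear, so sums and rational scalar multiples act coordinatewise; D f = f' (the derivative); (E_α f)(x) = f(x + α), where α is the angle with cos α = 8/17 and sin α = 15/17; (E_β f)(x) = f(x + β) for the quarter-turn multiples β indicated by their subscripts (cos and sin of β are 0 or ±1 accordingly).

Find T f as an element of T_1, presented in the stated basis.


g(x) = -(5/17)cos x - (8/51)sin x

D f = (1/3)cos x
E_alpha D f = (8/51)cos x - (5/17)sin x
E_pi/2 E_alpha D f = -(5/17)cos x - (8/51)sin x


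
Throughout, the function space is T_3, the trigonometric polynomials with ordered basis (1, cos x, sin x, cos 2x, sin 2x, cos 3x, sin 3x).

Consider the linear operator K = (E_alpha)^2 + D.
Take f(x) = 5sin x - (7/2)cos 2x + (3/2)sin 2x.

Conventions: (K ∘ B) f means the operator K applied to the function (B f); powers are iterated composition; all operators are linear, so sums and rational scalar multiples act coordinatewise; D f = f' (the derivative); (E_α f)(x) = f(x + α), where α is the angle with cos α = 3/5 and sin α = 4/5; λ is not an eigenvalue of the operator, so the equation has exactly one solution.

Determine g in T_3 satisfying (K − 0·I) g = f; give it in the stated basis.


write g with unknown coordinates in the stated basis and equate coefficients in (K − 0·I) g = f
solving from the highest basis element down gives g = -(5/2)cos x - (5/14)sin x + (947/3562)cos 2x - (7979/3562)sin 2x
check: K g = 5sin x - (7/2)cos 2x + (3/2)sin 2x
so K g − 0·g = 5sin x - (7/2)cos 2x + (3/2)sin 2x = f ✓

the image equals g(x) = -(5/2)cos x - (5/14)sin x + (947/3562)cos 2x - (7979/3562)sin 2x


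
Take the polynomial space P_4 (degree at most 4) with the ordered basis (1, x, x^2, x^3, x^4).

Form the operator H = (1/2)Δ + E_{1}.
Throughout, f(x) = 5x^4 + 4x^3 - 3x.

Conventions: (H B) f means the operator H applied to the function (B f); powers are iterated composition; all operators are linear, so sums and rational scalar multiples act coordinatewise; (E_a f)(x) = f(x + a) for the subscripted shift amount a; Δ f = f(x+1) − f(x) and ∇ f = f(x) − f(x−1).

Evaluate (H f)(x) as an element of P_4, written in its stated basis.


the image equals g(x) = 5x^4 + 34x^3 + 63x^2 + 45x + 9

Δ f = 20x^3 + 42x^2 + 32x + 6
((1/2)Δ) f = 10x^3 + 21x^2 + 16x + 3
E_{1} f = 5x^4 + 24x^3 + 42x^2 + 29x + 6
((1/2)Δ + E_{1}) f = 5x^4 + 34x^3 + 63x^2 + 45x + 9


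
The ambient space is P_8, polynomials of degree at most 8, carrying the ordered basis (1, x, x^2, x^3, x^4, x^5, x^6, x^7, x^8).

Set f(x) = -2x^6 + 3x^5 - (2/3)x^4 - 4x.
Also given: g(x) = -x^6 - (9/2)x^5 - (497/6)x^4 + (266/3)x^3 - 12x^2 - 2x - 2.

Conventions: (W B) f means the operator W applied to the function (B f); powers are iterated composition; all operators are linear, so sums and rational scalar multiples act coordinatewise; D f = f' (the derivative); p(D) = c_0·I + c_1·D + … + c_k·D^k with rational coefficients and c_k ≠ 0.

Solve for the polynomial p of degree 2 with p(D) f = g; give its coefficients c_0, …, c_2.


D^0 f = -2x^6 + 3x^5 - (2/3)x^4 - 4x
D^1 f = -12x^5 + 15x^4 - (8/3)x^3 - 4
D^2 f = -60x^4 + 60x^3 - 8x^2
matching coefficients of g against c_0 f + c_1 Df + … from the top degree down determines the c_i
solution: c_0 = 1/2, c_1 = 1/2, c_2 = 3/2

p(D) = (1/2)·I + (1/2)·D + (3/2)·D^2, i.e. c_0 = 1/2, c_1 = 1/2, c_2 = 3/2
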